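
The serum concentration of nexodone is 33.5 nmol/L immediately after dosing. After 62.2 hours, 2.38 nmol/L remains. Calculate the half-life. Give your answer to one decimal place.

A/A₀ = 2.38/33.5 ≈ 0.071045.
n = log₂(14.076) ≈ 3.8151 half-lives elapsed in 62.2 hours.
t½ = 62.2/3.8151 ≈ 16.304 hours.

16.3 hours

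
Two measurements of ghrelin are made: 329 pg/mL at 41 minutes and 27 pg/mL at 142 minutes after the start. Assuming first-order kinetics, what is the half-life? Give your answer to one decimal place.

Over Δt = 142 − 41 = 101 minutes, the level fell by a factor of 329/27 ≈ 12.185.
n = log₂(12.185) ≈ 3.6071 half-lives, so t½ = 101/3.6071 ≈ 28.001 minutes.

28.0 minutes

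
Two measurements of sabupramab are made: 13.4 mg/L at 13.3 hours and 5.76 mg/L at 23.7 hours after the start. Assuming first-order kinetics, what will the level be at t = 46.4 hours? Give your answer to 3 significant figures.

0.912 mg/L

Over Δt = 23.7 − 13.3 = 10.4 hours, the level fell by a factor of 13.4/5.76 ≈ 2.3264.
n = log₂(2.3264) ≈ 1.2181 half-lives, so t½ = 10.4/1.2181 ≈ 8.5379 hours.
From t = 23.7 to t = 46.4: 5.76 × (1/2)^((46.4−23.7)/8.5379) ≈ 0.91215 mg/L.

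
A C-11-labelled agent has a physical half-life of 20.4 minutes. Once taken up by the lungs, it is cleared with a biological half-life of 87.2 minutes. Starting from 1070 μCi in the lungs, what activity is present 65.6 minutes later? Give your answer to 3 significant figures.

68.4 μCi

1/t_eff = 1/t_phys + 1/t_biol = 1/20.4 + 1/87.2 = 0.060487 per minute.
t_eff = 20.4 × 87.2 / (20.4 + 87.2) ≈ 16.532 minutes.
Remaining = 1070 × (1/2)^(65.6/16.532) = 1070 × (1/2)^3.968 ≈ 68.376 μCi.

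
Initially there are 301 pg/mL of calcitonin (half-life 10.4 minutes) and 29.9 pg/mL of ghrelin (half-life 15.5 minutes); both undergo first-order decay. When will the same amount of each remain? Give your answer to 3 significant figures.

105 minutes

Set 301·(1/2)^(t/10.4) = 29.9·(1/2)^(t/15.5).
Taking log₂: log₂(301/29.9) = t·(1/10.4 − 1/15.5).
log₂(10.067) = 3.3315; 1/10.4 − 1/15.5 = 0.031638.
t = 3.3315 / 0.031638 ≈ 105.3 minutes.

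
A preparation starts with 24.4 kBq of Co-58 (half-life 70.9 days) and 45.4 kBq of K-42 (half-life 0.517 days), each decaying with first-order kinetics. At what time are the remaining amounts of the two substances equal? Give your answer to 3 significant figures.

0.467 days

Set 24.4·(1/2)^(t/70.9) = 45.4·(1/2)^(t/0.517).
Taking log₂: log₂(24.4/45.4) = t·(1/70.9 − 1/0.517).
log₂(0.53744) = -0.89581; 1/70.9 − 1/0.517 = -1.9201.
t = -0.89581 / -1.9201 ≈ 0.46654 days.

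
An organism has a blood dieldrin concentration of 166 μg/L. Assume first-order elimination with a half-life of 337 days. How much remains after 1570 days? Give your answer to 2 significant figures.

Number of half-lives: n = 1570/337 ≈ 4.6588.
Remaining = 166 × (1/2)^4.6588 = 166 × 0.039589 ≈ 6.5718 μg/L.

6.6 μg/L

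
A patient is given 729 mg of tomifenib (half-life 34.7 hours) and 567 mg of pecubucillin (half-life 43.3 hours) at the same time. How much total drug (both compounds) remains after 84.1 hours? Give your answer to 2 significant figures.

tomifenib: 729 × (1/2)^(84.1/34.7) = 729 × (1/2)^2.4236 ≈ 135.88 mg.
pecubucillin: 567 × (1/2)^(84.1/43.3) = 567 × (1/2)^1.9423 ≈ 147.54 mg.
Total = 135.88 + 147.54 ≈ 283.41 mg.

280 mg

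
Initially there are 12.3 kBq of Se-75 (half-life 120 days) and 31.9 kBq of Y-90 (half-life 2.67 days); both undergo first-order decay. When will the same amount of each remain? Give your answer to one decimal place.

Set 12.3·(1/2)^(t/120) = 31.9·(1/2)^(t/2.67).
Taking log₂: log₂(12.3/31.9) = t·(1/120 − 1/2.67).
log₂(0.38558) = -1.3749; 1/120 − 1/2.67 = -0.3662.
t = -1.3749 / -0.3662 ≈ 3.7545 days.

3.8 days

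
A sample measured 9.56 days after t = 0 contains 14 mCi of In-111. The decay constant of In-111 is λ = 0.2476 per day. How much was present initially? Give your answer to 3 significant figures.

t½ = ln 2 / λ = 0.69315 / 0.2476 ≈ 2.7995 days.
Number of half-lives elapsed: n = 9.56/2.7995 ≈ 3.4149.
A₀ = A × 2^n = 14 × 2^3.4149 = 14 × 10.666 ≈ 149.32 mCi.

149 mCi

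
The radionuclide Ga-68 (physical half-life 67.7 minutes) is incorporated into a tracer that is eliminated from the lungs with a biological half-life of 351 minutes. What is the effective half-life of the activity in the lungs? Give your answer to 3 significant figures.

56.8 minutes

1/t_eff = 1/t_phys + 1/t_biol = 1/67.7 + 1/351 = 0.01762 per minute.
t_eff = 67.7 × 351 / (67.7 + 351) ≈ 56.754 minutes.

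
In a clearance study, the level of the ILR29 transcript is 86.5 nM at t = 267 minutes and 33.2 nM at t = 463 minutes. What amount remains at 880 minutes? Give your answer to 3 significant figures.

Over Δt = 463 − 267 = 196 minutes, the level fell by a factor of 86.5/33.2 ≈ 2.6054.
n = log₂(2.6054) ≈ 1.3815 half-lives, so t½ = 196/1.3815 ≈ 141.87 minutes.
From t = 463 to t = 880: 33.2 × (1/2)^((880−463)/141.87) ≈ 4.3285 nM.

4.33 nM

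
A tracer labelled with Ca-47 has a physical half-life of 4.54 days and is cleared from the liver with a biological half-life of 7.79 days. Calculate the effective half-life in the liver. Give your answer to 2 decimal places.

2.87 days

1/t_eff = 1/t_phys + 1/t_biol = 1/4.54 + 1/7.79 = 0.34863 per day.
t_eff = 4.54 × 7.79 / (4.54 + 7.79) ≈ 2.8683 days.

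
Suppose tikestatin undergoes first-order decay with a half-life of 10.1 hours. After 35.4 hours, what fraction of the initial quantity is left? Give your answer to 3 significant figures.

n = 35.4/10.1 ≈ 3.505 half-lives.
Fraction remaining = (1/2)^3.505 ≈ 0.088086.

0.0881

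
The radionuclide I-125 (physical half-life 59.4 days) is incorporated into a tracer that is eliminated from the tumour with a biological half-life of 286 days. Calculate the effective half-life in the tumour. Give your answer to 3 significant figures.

1/t_eff = 1/t_phys + 1/t_biol = 1/59.4 + 1/286 = 0.020332 per day.
t_eff = 59.4 × 286 / (59.4 + 286) ≈ 49.185 days.

49.2 days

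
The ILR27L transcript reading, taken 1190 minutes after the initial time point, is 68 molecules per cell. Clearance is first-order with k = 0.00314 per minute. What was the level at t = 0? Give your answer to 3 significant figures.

2850 molecules per cell

t½ = ln 2 / k = 0.69315 / 0.00314 ≈ 220.75 minutes.
Number of half-lives elapsed: n = 1190/220.75 ≈ 5.3908.
A₀ = A × 2^n = 68 × 2^5.3908 = 68 × 41.955 ≈ 2852.9 molecules per cell.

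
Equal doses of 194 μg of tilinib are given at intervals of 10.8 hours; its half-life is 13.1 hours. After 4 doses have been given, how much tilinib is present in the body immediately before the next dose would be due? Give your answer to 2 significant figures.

230 μg

The 4 doses were given 43.2, 32.4, 21.6, 10.8 hours ago.
Total = 194·(1/2)^(43.2/13.1) + 194·(1/2)^(32.4/13.1) + 194·(1/2)^(21.6/13.1) + 194·(1/2)^(10.8/13.1)
      = 19.728 + 34.936 + 61.865 + 109.55 ≈ 226.08 μg.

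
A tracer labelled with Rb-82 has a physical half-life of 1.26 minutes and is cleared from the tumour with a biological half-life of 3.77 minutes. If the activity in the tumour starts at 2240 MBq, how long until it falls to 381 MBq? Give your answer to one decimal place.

2.4 minutes

1/t_eff = 1/t_phys + 1/t_biol = 1/1.26 + 1/3.77 = 1.0589 per minute.
t_eff = 1.26 × 3.77 / (1.26 + 3.77) ≈ 0.94437 minutes.
n = log₂(2240/381) ≈ 2.5556; t = 2.5556 × 0.94437 ≈ 2.4135 minutes.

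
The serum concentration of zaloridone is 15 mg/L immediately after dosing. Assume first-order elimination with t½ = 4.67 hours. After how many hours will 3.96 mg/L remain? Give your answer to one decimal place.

Fraction remaining = 3.96/15 ≈ 0.264.
n = log₂(15/3.96) = ln(3.7879)/ln 2 ≈ 1.9214 half-lives.
t = n × t½ = 1.9214 × 4.67 ≈ 8.9729 hours.

9.0 hours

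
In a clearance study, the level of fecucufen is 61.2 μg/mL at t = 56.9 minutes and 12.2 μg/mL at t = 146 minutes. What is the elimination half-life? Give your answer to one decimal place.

38.3 minutes

Over Δt = 146 − 56.9 = 89.1 minutes, the level fell by a factor of 61.2/12.2 ≈ 5.0164.
n = log₂(5.0164) ≈ 2.3267 half-lives, so t½ = 89.1/2.3267 ≈ 38.295 minutes.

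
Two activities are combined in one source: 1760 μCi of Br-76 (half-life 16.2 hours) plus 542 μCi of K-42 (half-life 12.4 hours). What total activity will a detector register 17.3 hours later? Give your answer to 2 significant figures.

1000 μCi

Br-76: 1760 × (1/2)^(17.3/16.2) = 1760 × (1/2)^1.0679 ≈ 839.54 μCi.
K-42: 542 × (1/2)^(17.3/12.4) = 542 × (1/2)^1.3952 ≈ 206.07 μCi.
Total = 839.54 + 206.07 ≈ 1045.6 μCi.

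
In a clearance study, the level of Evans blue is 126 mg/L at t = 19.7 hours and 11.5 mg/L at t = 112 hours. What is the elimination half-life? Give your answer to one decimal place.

26.7 hours

Over Δt = 112 − 19.7 = 92.3 hours, the level fell by a factor of 126/11.5 ≈ 10.957.
n = log₂(10.957) ≈ 3.4537 half-lives, so t½ = 92.3/3.4537 ≈ 26.725 hours.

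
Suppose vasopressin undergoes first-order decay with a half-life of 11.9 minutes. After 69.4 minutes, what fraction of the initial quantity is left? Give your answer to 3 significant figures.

0.0176

n = 69.4/11.9 ≈ 5.8319 half-lives.
Fraction remaining = (1/2)^5.8319 ≈ 0.017556.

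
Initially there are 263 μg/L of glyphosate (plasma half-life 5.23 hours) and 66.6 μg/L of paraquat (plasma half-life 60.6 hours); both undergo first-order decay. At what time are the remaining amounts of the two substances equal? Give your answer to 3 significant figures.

11.3 hours

Set 263·(1/2)^(t/5.23) = 66.6·(1/2)^(t/60.6).
Taking log₂: log₂(263/66.6) = t·(1/5.23 − 1/60.6).
log₂(3.9489) = 1.9815; 1/5.23 − 1/60.6 = 0.1747.
t = 1.9815 / 0.1747 ≈ 11.342 hours.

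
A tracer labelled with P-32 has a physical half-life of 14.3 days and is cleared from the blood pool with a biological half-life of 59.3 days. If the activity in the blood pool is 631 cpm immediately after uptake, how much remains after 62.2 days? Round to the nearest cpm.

15 cpm

1/t_eff = 1/t_phys + 1/t_biol = 1/14.3 + 1/59.3 = 0.086793 per day.
t_eff = 14.3 × 59.3 / (14.3 + 59.3) ≈ 11.522 days.
Remaining = 631 × (1/2)^(62.2/11.522) = 631 × (1/2)^5.3986 ≈ 14.959 cpm.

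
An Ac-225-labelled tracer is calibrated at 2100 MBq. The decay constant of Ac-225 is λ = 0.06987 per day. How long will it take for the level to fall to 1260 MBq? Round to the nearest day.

7 days

t½ = ln 2 / λ = 0.69315 / 0.06987 ≈ 9.9205 days.
Fraction remaining = 1260/2100 ≈ 0.6.
n = log₂(2100/1260) = ln(1.6667)/ln 2 ≈ 0.73697 half-lives.
t = n × t½ = 0.73697 × 9.9205 ≈ 7.3111 days.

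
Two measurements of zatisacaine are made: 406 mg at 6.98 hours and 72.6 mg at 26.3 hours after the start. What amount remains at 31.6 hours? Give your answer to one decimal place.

45.3 mg

Over Δt = 26.3 − 6.98 = 19.32 hours, the level fell by a factor of 406/72.6 ≈ 5.5923.
n = log₂(5.5923) ≈ 2.4834 half-lives, so t½ = 19.32/2.4834 ≈ 7.7795 hours.
From t = 26.3 to t = 31.6: 72.6 × (1/2)^((31.6−26.3)/7.7795) ≈ 45.274 mg.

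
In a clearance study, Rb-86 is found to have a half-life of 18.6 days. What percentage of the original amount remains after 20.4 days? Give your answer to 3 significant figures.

n = 20.4/18.6 ≈ 1.0968 half-lives.
Fraction remaining = (1/2)^1.0968 ≈ 0.46756, i.e. 46.756%.

46.8%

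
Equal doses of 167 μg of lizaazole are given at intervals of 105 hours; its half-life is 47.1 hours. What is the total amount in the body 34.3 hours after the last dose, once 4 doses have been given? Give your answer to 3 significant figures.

128 μg

The 4 doses were given 349.3, 244.3, 139.3, 34.3 hours ago.
Total = 167·(1/2)^(349.3/47.1) + 167·(1/2)^(244.3/47.1) + 167·(1/2)^(139.3/47.1) + 167·(1/2)^(34.3/47.1)
      = 0.97777 + 4.5848 + 21.499 + 100.81 ≈ 127.87 μg.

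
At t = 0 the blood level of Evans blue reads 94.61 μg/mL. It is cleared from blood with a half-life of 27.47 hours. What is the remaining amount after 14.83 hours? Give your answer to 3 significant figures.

Number of half-lives: n = 14.83/27.47 ≈ 0.53986.
Remaining = 94.61 × (1/2)^0.53986 = 94.61 × 0.68784 ≈ 65.076 μg/mL.

65.1 μg/mL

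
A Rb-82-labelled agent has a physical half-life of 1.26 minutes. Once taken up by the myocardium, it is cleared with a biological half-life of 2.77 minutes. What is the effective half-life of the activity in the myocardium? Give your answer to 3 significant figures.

1/t_eff = 1/t_phys + 1/t_biol = 1/1.26 + 1/2.77 = 1.1547 per minute.
t_eff = 1.26 × 2.77 / (1.26 + 2.77) ≈ 0.86605 minutes.

0.866 minutes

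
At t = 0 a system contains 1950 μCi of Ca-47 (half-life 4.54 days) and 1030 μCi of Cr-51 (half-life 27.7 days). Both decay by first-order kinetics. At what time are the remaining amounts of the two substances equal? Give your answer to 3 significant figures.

Set 1950·(1/2)^(t/4.54) = 1030·(1/2)^(t/27.7).
Taking log₂: log₂(1950/1030) = t·(1/4.54 − 1/27.7).
log₂(1.8932) = 0.92083; 1/4.54 − 1/27.7 = 0.18416.
t = 0.92083 / 0.18416 ≈ 5.0001 days.

5.00 days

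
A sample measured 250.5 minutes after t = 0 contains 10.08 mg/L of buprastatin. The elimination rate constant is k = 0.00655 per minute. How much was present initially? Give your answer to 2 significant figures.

t½ = ln 2 / k = 0.69315 / 0.00655 ≈ 105.82 minutes.
Number of half-lives elapsed: n = 250.5/105.82 ≈ 2.3671.
A₀ = A × 2^n = 10.08 × 2^2.3671 = 10.08 × 5.1592 ≈ 52.004 mg/L.

52 mg/L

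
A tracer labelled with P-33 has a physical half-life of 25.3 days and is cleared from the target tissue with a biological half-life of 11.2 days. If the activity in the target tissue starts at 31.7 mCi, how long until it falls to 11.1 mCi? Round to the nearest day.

12 days

1/t_eff = 1/t_phys + 1/t_biol = 1/25.3 + 1/11.2 = 0.12881 per day.
t_eff = 25.3 × 11.2 / (25.3 + 11.2) ≈ 7.7633 days.
n = log₂(31.7/11.1) ≈ 1.5139; t = 1.5139 × 7.7633 ≈ 11.753 days.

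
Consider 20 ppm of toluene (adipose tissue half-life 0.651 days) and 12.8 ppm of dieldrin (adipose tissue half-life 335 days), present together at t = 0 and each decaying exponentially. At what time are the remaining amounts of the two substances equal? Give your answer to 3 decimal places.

Set 20·(1/2)^(t/0.651) = 12.8·(1/2)^(t/335).
Taking log₂: log₂(20/12.8) = t·(1/0.651 − 1/335).
log₂(1.5625) = 0.64386; 1/0.651 − 1/335 = 1.5331.
t = 0.64386 / 1.5331 ≈ 0.41997 days.

0.420 days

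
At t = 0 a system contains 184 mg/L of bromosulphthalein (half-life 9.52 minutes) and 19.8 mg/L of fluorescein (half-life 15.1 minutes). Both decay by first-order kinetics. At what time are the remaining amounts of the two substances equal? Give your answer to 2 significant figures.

83 minutes

Set 184·(1/2)^(t/9.52) = 19.8·(1/2)^(t/15.1).
Taking log₂: log₂(184/19.8) = t·(1/9.52 − 1/15.1).
log₂(9.2929) = 3.2161; 1/9.52 − 1/15.1 = 0.038817.
t = 3.2161 / 0.038817 ≈ 82.854 minutes.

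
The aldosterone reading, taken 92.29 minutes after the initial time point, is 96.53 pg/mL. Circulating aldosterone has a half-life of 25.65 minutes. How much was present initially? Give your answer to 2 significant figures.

1200 pg/mL

Number of half-lives elapsed: n = 92.29/25.65 ≈ 3.5981.
A₀ = A × 2^n = 96.53 × 2^3.5981 = 96.53 × 12.109 ≈ 1168.9 pg/mL.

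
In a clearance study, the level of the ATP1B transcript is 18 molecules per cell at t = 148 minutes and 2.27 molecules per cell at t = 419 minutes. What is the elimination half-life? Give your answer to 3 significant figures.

90.7 minutes

Over Δt = 419 − 148 = 271 minutes, the level fell by a factor of 18/2.27 ≈ 7.9295.
n = log₂(7.9295) ≈ 2.9872 half-lives, so t½ = 271/2.9872 ≈ 90.719 minutes.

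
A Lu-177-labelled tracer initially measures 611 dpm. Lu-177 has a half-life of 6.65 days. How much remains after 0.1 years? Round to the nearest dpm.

Convert the elapsed time: 0.1 years = 36.5 days.
Number of half-lives: n = 36.5/6.65 ≈ 5.4887.
Remaining = 611 × (1/2)^5.4887 = 611 × 0.022271 ≈ 13.607 dpm.

14 dpm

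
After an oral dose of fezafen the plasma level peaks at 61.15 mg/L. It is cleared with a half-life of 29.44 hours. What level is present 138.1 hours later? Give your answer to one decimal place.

Number of half-lives: n = 138.1/29.44 ≈ 4.6909.
Remaining = 61.15 × (1/2)^4.6909 = 61.15 × 0.038717 ≈ 2.3675 mg/L.

2.4 mg/L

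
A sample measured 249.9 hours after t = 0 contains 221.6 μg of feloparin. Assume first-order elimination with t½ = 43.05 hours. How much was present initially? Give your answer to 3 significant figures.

Number of half-lives elapsed: n = 249.9/43.05 ≈ 5.8049.
A₀ = A × 2^n = 221.6 × 2^5.8049 = 221.6 × 55.904 ≈ 12388 μg.

12400 μg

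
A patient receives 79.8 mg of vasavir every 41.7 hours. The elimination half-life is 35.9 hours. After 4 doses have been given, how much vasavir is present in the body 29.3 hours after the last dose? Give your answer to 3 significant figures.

78.7 mg

The 4 doses were given 154.4, 112.7, 71, 29.3 hours ago.
Total = 79.8·(1/2)^(154.4/35.9) + 79.8·(1/2)^(112.7/35.9) + 79.8·(1/2)^(71/35.9) + 79.8·(1/2)^(29.3/35.9)
      = 4.0488 + 9.057 + 20.261 + 45.323 ≈ 78.689 mg.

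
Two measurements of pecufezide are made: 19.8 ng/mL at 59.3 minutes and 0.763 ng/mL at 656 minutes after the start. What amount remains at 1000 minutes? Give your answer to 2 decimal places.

Over Δt = 656 − 59.3 = 596.7 minutes, the level fell by a factor of 19.8/0.763 ≈ 25.95.
n = log₂(25.95) ≈ 4.6977 half-lives, so t½ = 596.7/4.6977 ≈ 127.02 minutes.
From t = 656 to t = 1000: 0.763 × (1/2)^((1000−656)/127.02) ≈ 0.11675 ng/mL.

0.12 ng/mL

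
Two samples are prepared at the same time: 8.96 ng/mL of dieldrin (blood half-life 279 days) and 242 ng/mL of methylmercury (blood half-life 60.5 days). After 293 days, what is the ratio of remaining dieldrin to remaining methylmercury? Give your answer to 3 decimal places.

dieldrin: 8.96 × (1/2)^(293/279) = 8.96 × (1/2)^1.0502 ≈ 4.3269 ng/mL.
methylmercury: 242 × (1/2)^(293/60.5) = 242 × (1/2)^4.843 ≈ 8.4321 ng/mL.
Ratio ≈ 4.3269 / 8.4321 ≈ 0.51314.

0.513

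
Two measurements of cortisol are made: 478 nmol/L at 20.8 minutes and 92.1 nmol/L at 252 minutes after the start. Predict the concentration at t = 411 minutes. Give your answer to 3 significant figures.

29.7 nmol/L

Over Δt = 252 − 20.8 = 231.2 minutes, the level fell by a factor of 478/92.1 ≈ 5.19.
n = log₂(5.19) ≈ 2.3757 half-lives, so t½ = 231.2/2.3757 ≈ 97.317 minutes.
From t = 252 to t = 411: 92.1 × (1/2)^((411−252)/97.317) ≈ 29.677 nmol/L.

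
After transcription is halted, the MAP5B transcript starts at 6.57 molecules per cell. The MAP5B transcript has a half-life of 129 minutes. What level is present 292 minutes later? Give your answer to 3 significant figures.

Number of half-lives: n = 292/129 ≈ 2.2636.
Remaining = 6.57 × (1/2)^2.2636 = 6.57 × 0.20826 ≈ 1.3682 molecules per cell.

1.37 molecules per cell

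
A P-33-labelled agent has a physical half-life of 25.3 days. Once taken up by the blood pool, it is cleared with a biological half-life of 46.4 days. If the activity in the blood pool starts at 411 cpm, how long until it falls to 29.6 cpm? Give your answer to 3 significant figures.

1/t_eff = 1/t_phys + 1/t_biol = 1/25.3 + 1/46.4 = 0.061077 per day.
t_eff = 25.3 × 46.4 / (25.3 + 46.4) ≈ 16.373 days.
n = log₂(411/29.6) ≈ 3.7955; t = 3.7955 × 16.373 ≈ 62.142 days.

62.1 days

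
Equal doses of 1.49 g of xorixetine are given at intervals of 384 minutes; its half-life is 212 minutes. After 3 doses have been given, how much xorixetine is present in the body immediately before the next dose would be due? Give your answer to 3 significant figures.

0.580 g

The 3 doses were given 1152, 768, 384 minutes ago.
Total = 1.49·(1/2)^(1152/212) + 1.49·(1/2)^(768/212) + 1.49·(1/2)^(384/212)
      = 0.034467 + 0.12097 + 0.42455 ≈ 0.57998 g.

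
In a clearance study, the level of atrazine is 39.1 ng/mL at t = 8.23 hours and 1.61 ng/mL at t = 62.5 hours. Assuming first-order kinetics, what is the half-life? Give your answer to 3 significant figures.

11.8 hours

Over Δt = 62.5 − 8.23 = 54.27 hours, the level fell by a factor of 39.1/1.61 ≈ 24.286.
n = log₂(24.286) ≈ 4.602 half-lives, so t½ = 54.27/4.602 ≈ 11.793 hours.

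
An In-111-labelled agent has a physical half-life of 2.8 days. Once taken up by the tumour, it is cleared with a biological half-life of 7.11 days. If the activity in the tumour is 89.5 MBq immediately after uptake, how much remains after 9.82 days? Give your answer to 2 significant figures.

1/t_eff = 1/t_phys + 1/t_biol = 1/2.8 + 1/7.11 = 0.49779 per day.
t_eff = 2.8 × 7.11 / (2.8 + 7.11) ≈ 2.0089 days.
Remaining = 89.5 × (1/2)^(9.82/2.0089) = 89.5 × (1/2)^4.8883 ≈ 3.022 MBq.

3.0 MBq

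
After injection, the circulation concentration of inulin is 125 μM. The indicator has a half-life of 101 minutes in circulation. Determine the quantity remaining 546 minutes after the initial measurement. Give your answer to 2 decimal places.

Number of half-lives: n = 546/101 ≈ 5.4059.
Remaining = 125 × (1/2)^5.4059 = 125 × 0.023586 ≈ 2.9482 μM.

2.95 μM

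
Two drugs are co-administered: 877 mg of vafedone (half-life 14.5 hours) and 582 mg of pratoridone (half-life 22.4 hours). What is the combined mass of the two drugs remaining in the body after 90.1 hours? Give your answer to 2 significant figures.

vafedone: 877 × (1/2)^(90.1/14.5) = 877 × (1/2)^6.2138 ≈ 11.816 mg.
pratoridone: 582 × (1/2)^(90.1/22.4) = 582 × (1/2)^4.0223 ≈ 35.817 mg.
Total = 11.816 + 35.817 ≈ 47.632 mg.

48 mg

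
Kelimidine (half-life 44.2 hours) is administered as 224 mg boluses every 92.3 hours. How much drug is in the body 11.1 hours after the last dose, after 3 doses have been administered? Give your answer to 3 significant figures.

The 3 doses were given 195.7, 103.4, 11.1 hours ago.
Total = 224·(1/2)^(195.7/44.2) + 224·(1/2)^(103.4/44.2) + 224·(1/2)^(11.1/44.2)
      = 10.409 + 44.262 + 188.21 ≈ 242.88 mg.

243 mg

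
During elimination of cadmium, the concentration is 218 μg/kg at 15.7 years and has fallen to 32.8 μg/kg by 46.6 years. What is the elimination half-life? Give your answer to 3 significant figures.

Over Δt = 46.6 − 15.7 = 30.9 years, the level fell by a factor of 218/32.8 ≈ 6.6463.
n = log₂(6.6463) ≈ 2.7326 half-lives, so t½ = 30.9/2.7326 ≈ 11.308 years.

11.3 years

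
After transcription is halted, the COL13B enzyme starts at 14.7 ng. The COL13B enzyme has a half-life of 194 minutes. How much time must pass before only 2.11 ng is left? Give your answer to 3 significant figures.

543 minutes

Fraction remaining = 2.11/14.7 ≈ 0.14354.
n = log₂(14.7/2.11) = ln(6.9668)/ln 2 ≈ 2.8005 half-lives.
t = n × t½ = 2.8005 × 194 ≈ 543.3 minutes.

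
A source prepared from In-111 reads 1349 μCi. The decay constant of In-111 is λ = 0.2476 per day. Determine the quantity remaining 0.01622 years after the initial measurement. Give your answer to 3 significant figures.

t½ = ln 2 / λ = 0.69315 / 0.2476 ≈ 2.7995 days.
Convert the elapsed time: 0.01622 years = 5.9203 days.
Number of half-lives: n = 5.9203/2.7995 ≈ 2.1148.
Remaining = 1349 × (1/2)^2.1148 = 1349 × 0.23088 ≈ 311.45 μCi.

311 μCi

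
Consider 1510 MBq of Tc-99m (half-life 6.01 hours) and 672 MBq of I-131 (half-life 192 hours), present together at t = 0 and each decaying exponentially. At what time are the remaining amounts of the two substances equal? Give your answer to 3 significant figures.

Set 1510·(1/2)^(t/6.01) = 672·(1/2)^(t/192).
Taking log₂: log₂(1510/672) = t·(1/6.01 − 1/192).
log₂(2.247) = 1.168; 1/6.01 − 1/192 = 0.16118.
t = 1.168 / 0.16118 ≈ 7.2466 hours.

7.25 hours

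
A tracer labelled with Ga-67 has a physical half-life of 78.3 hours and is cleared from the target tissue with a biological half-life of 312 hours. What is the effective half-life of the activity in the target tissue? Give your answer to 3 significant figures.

62.6 hours

1/t_eff = 1/t_phys + 1/t_biol = 1/78.3 + 1/312 = 0.015977 per hour.
t_eff = 78.3 × 312 / (78.3 + 312) ≈ 62.592 hours.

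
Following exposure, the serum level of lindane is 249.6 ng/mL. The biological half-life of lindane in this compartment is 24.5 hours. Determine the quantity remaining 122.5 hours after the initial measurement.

7.8 ng/mL

Elapsed time is 5 half-lives (122.5/24.5).
Each half-life halves the amount: 249.6 × (1/2)^5 = 249.6/32 = 7.8 ng/mL.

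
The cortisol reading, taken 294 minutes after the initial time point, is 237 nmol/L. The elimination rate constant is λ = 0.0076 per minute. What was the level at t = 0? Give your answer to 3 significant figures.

t½ = ln 2 / λ = 0.69315 / 0.0076 ≈ 91.204 minutes.
Number of half-lives elapsed: n = 294/91.204 ≈ 3.2236.
A₀ = A × 2^n = 237 × 2^3.2236 = 237 × 9.3409 ≈ 2213.8 nmol/L.

2210 nmol/L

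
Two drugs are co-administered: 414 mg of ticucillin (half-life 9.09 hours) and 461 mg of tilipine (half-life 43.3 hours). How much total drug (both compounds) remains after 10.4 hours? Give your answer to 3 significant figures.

ticucillin: 414 × (1/2)^(10.4/9.09) = 414 × (1/2)^1.1441 ≈ 187.32 mg.
tilipine: 461 × (1/2)^(10.4/43.3) = 461 × (1/2)^0.24018 ≈ 390.3 mg.
Total = 187.32 + 390.3 ≈ 577.62 mg.

578 mg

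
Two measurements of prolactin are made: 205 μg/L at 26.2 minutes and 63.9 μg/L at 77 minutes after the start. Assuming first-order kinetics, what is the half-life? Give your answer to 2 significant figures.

Over Δt = 77 − 26.2 = 50.8 minutes, the level fell by a factor of 205/63.9 ≈ 3.2081.
n = log₂(3.2081) ≈ 1.6817 half-lives, so t½ = 50.8/1.6817 ≈ 30.207 minutes.

30 minutes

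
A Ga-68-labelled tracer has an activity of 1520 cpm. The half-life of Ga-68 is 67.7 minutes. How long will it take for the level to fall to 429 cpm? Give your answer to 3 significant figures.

124 minutes

Fraction remaining = 429/1520 ≈ 0.28224.
n = log₂(1520/429) = ln(3.5431)/ln 2 ≈ 1.825 half-lives.
t = n × t½ = 1.825 × 67.7 ≈ 123.55 minutes.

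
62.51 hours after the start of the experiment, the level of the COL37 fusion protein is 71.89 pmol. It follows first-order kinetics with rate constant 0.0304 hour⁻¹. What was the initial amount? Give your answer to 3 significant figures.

t½ = ln 2 / λ = 0.69315 / 0.0304 ≈ 22.801 hours.
Number of half-lives elapsed: n = 62.51/22.801 ≈ 2.7416.
A₀ = A × 2^n = 71.89 × 2^2.7416 = 71.89 × 6.6879 ≈ 480.8 pmol.

481 pmol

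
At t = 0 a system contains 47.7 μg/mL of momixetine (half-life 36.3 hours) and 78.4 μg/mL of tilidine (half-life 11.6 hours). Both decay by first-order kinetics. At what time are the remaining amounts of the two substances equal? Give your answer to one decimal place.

12.2 hours

Set 47.7·(1/2)^(t/36.3) = 78.4·(1/2)^(t/11.6).
Taking log₂: log₂(47.7/78.4) = t·(1/36.3 − 1/11.6).
log₂(0.60842) = -0.71686; 1/36.3 − 1/11.6 = -0.058659.
t = -0.71686 / -0.058659 ≈ 12.221 hours.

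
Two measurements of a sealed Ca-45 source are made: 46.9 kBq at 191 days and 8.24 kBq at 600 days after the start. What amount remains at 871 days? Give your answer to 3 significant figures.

Over Δt = 600 − 191 = 409 days, the level fell by a factor of 46.9/8.24 ≈ 5.6917.
n = log₂(5.6917) ≈ 2.5089 half-lives, so t½ = 409/2.5089 ≈ 163.02 days.
From t = 600 to t = 871: 8.24 × (1/2)^((871−600)/163.02) ≈ 2.6032 kBq.

2.60 kBq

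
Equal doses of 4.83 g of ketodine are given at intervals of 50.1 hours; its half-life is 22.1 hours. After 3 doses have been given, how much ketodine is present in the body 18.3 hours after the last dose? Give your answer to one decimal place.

3.4 g

The 3 doses were given 118.5, 68.4, 18.3 hours ago.
Total = 4.83·(1/2)^(118.5/22.1) + 4.83·(1/2)^(68.4/22.1) + 4.83·(1/2)^(18.3/22.1)
      = 0.11744 + 0.56527 + 2.7207 ≈ 3.4034 g.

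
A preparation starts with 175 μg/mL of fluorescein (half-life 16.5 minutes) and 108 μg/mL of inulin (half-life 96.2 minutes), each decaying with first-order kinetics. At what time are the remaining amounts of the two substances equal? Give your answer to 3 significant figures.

13.9 minutes

Set 175·(1/2)^(t/16.5) = 108·(1/2)^(t/96.2).
Taking log₂: log₂(175/108) = t·(1/16.5 − 1/96.2).
log₂(1.6204) = 0.69632; 1/16.5 − 1/96.2 = 0.050211.
t = 0.69632 / 0.050211 ≈ 13.868 minutes.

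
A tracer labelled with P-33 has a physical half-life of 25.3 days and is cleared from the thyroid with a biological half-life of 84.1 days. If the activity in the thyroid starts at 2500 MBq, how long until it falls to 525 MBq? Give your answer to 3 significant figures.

43.8 days

1/t_eff = 1/t_phys + 1/t_biol = 1/25.3 + 1/84.1 = 0.051416 per day.
t_eff = 25.3 × 84.1 / (25.3 + 84.1) ≈ 19.449 days.
n = log₂(2500/525) ≈ 2.2515; t = 2.2515 × 19.449 ≈ 43.79 days.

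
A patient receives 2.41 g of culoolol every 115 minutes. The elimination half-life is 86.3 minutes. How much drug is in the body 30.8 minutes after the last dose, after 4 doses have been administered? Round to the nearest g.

3 g

The 4 doses were given 375.8, 260.8, 145.8, 30.8 minutes ago.
Total = 2.41·(1/2)^(375.8/86.3) + 2.41·(1/2)^(260.8/86.3) + 2.41·(1/2)^(145.8/86.3) + 2.41·(1/2)^(30.8/86.3)
      = 0.1178 + 0.29669 + 0.74721 + 1.8818 ≈ 3.0435 g.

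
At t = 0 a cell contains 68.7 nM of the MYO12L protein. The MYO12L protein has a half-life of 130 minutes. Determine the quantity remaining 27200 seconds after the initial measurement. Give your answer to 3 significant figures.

Convert the elapsed time: 27200 seconds = 453.333 minutes.
Number of half-lives: n = 453.333/130 ≈ 3.4872.
Remaining = 68.7 × (1/2)^3.4872 = 68.7 × 0.089177 ≈ 6.1265 nM.

6.13 nM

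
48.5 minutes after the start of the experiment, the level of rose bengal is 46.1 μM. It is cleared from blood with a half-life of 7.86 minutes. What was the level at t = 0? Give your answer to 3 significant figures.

Number of half-lives elapsed: n = 48.5/7.86 ≈ 6.1705.
A₀ = A × 2^n = 46.1 × 2^6.1705 = 46.1 × 72.028 ≈ 3320.5 μM.

3320 μM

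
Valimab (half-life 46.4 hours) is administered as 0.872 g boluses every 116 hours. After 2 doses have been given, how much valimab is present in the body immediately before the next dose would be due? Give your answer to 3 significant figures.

The 2 doses were given 232, 116 hours ago.
Total = 0.872·(1/2)^(232/46.4) + 0.872·(1/2)^(116/46.4)
      = 0.02725 + 0.15415 ≈ 0.1814 g.

0.181 g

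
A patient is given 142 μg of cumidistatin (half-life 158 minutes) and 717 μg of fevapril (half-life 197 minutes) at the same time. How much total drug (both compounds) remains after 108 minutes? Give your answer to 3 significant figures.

cumidistatin: 142 × (1/2)^(108/158) = 142 × (1/2)^0.68354 ≈ 88.414 μg.
fevapril: 717 × (1/2)^(108/197) = 717 × (1/2)^0.54822 ≈ 490.33 μg.
Total = 88.414 + 490.33 ≈ 578.74 μg.

579 μg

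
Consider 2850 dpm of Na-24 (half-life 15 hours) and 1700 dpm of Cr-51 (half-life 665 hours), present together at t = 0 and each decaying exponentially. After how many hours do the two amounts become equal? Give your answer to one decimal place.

Set 2850·(1/2)^(t/15) = 1700·(1/2)^(t/665).
Taking log₂: log₂(2850/1700) = t·(1/15 − 1/665).
log₂(1.6765) = 0.74543; 1/15 − 1/665 = 0.065163.
t = 0.74543 / 0.065163 ≈ 11.439 hours.

11.4 hours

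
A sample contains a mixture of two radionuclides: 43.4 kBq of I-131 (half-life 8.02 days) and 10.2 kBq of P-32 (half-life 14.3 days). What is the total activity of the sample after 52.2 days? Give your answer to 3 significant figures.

1.29 kBq

I-131: 43.4 × (1/2)^(52.2/8.02) = 43.4 × (1/2)^6.5087 ≈ 0.47661 kBq.
P-32: 10.2 × (1/2)^(52.2/14.3) = 10.2 × (1/2)^3.6503 ≈ 0.81234 kBq.
Total = 0.47661 + 0.81234 ≈ 1.289 kBq.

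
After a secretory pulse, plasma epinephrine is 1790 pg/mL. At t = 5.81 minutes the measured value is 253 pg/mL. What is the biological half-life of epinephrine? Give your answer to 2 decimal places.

A/A₀ = 253/1790 ≈ 0.14134.
n = log₂(7.0751) ≈ 2.8228 half-lives elapsed in 5.81 minutes.
t½ = 5.81/2.8228 ≈ 2.0583 minutes.

2.06 minutes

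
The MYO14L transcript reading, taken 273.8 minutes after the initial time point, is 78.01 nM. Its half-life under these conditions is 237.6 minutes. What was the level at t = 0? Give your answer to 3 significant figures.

173 nM

Number of half-lives elapsed: n = 273.8/237.6 ≈ 1.1524.
A₀ = A × 2^n = 78.01 × 2^1.1524 = 78.01 × 2.2228 ≈ 173.4 nM.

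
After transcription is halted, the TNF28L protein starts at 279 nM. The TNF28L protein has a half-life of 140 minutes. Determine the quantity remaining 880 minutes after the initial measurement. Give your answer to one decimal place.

3.6 nM

Number of half-lives: n = 880/140 ≈ 6.2857.
Remaining = 279 × (1/2)^6.2857 = 279 × 0.012818 ≈ 3.5761 nM.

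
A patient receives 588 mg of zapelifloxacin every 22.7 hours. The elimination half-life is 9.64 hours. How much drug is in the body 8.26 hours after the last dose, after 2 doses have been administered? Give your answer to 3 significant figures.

388 mg

The 2 doses were given 30.96, 8.26 hours ago.
Total = 588·(1/2)^(30.96/9.64) + 588·(1/2)^(8.26/9.64)
      = 63.472 + 324.67 ≈ 388.14 mg.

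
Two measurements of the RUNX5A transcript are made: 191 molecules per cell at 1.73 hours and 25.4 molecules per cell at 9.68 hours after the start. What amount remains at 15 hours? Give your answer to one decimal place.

Over Δt = 9.68 − 1.73 = 7.95 hours, the level fell by a factor of 191/25.4 ≈ 7.5197.
n = log₂(7.5197) ≈ 2.9107 half-lives, so t½ = 7.95/2.9107 ≈ 2.7313 hours.
From t = 9.68 to t = 15: 25.4 × (1/2)^((15−9.68)/2.7313) ≈ 6.5841 molecules per cell.

6.6 molecules per cell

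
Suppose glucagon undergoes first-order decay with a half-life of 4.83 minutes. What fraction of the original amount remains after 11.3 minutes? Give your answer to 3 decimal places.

0.198

n = 11.3/4.83 ≈ 2.3395 half-lives.
Fraction remaining = (1/2)^2.3395 ≈ 0.19757.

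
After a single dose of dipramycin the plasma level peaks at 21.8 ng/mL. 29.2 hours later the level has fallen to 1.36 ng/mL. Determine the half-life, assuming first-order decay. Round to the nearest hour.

A/A₀ = 1.36/21.8 ≈ 0.062385.
n = log₂(16.029) ≈ 4.0026 half-lives elapsed in 29.2 hours.
t½ = 29.2/4.0026 ≈ 7.2952 hours.

7 hours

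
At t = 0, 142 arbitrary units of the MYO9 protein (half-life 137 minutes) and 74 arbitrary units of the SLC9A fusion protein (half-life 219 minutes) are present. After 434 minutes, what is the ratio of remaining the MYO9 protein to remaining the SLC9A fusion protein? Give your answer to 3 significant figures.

MYO9 protein: 142 × (1/2)^(434/137) = 142 × (1/2)^3.1679 ≈ 15.8 arbitrary units.
SLC9A fusion protein: 74 × (1/2)^(434/219) = 74 × (1/2)^1.9817 ≈ 18.736 arbitrary units.
Ratio ≈ 15.8 / 18.736 ≈ 0.84332.

0.843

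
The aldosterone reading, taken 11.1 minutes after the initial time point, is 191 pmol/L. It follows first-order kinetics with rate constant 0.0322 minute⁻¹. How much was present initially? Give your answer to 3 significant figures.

273 pmol/L

t½ = ln 2 / k = 0.69315 / 0.0322 ≈ 21.526 minutes.
Number of half-lives elapsed: n = 11.1/21.526 ≈ 0.51565.
A₀ = A × 2^n = 191 × 2^0.51565 = 191 × 1.4296 ≈ 273.06 pmol/L.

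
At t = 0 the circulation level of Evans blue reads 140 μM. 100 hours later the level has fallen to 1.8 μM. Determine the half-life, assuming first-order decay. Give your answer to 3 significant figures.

A/A₀ = 1.8/140 ≈ 0.012857.
n = log₂(77.778) ≈ 6.2813 half-lives elapsed in 100 hours.
t½ = 100/6.2813 ≈ 15.92 hours.

15.9 hours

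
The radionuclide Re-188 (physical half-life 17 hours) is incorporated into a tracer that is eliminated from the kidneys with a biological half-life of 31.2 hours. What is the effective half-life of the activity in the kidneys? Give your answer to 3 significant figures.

11.0 hours

1/t_eff = 1/t_phys + 1/t_biol = 1/17 + 1/31.2 = 0.090875 per hour.
t_eff = 17 × 31.2 / (17 + 31.2) ≈ 11.004 hours.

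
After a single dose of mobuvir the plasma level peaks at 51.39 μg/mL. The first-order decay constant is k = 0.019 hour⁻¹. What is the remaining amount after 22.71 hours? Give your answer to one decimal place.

33.4 μg/mL

t½ = ln 2 / k = 0.69315 / 0.019 ≈ 36.481 hours.
Number of half-lives: n = 22.71/36.481 ≈ 0.62251.
Remaining = 51.39 × (1/2)^0.62251 = 51.39 × 0.64954 ≈ 33.38 μg/mL.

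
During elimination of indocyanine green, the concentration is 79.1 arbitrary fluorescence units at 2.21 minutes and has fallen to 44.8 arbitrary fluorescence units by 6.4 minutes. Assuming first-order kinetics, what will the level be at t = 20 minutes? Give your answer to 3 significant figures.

Over Δt = 6.4 − 2.21 = 4.19 minutes, the level fell by a factor of 79.1/44.8 ≈ 1.7656.
n = log₂(1.7656) ≈ 0.82018 half-lives, so t½ = 4.19/0.82018 ≈ 5.1086 minutes.
From t = 6.4 to t = 20: 44.8 × (1/2)^((20−6.4)/5.1086) ≈ 7.0777 arbitrary fluorescence units.

7.08 arbitrary fluorescence units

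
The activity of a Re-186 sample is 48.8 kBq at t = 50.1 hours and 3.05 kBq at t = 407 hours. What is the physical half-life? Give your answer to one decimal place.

Over Δt = 407 − 50.1 = 356.9 hours, the level fell by a factor of 48.8/3.05 ≈ 16.
n = log₂(16) ≈ 4 half-lives, so t½ = 356.9/4 ≈ 89.225 hours.

89.2 hours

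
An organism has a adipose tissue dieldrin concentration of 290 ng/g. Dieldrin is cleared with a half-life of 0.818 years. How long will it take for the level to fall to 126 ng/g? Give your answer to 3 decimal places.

Fraction remaining = 126/290 ≈ 0.43448.
n = log₂(290/126) = ln(2.3016)/ln 2 ≈ 1.2026 half-lives.
t = n × t½ = 1.2026 × 0.818 ≈ 0.98375 years.

0.984 years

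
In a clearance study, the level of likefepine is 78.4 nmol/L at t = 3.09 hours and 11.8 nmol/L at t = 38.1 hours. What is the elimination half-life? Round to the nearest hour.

Over Δt = 38.1 − 3.09 = 35.01 hours, the level fell by a factor of 78.4/11.8 ≈ 6.6441.
n = log₂(6.6441) ≈ 2.7321 half-lives, so t½ = 35.01/2.7321 ≈ 12.814 hours.

13 hours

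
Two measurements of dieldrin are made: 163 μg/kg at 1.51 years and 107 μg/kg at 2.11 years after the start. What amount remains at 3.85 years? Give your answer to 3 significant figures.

31.6 μg/kg

Over Δt = 2.11 − 1.51 = 0.6 years, the level fell by a factor of 163/107 ≈ 1.5234.
n = log₂(1.5234) ≈ 0.60726 half-lives, so t½ = 0.6/0.60726 ≈ 0.98804 years.
From t = 2.11 to t = 3.85: 107 × (1/2)^((3.85−2.11)/0.98804) ≈ 31.568 μg/kg.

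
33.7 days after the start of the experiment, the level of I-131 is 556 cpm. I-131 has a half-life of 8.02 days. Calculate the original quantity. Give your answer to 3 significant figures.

Number of half-lives elapsed: n = 33.7/8.02 ≈ 4.202.
A₀ = A × 2^n = 556 × 2^4.202 = 556 × 18.405 ≈ 10233 cpm.

10200 cpm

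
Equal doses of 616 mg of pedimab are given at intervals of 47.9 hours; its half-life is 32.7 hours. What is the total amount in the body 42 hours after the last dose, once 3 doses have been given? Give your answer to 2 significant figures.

The 3 doses were given 137.8, 89.9, 42 hours ago.
Total = 616·(1/2)^(137.8/32.7) + 616·(1/2)^(89.9/32.7) + 616·(1/2)^(42/32.7)
      = 33.191 + 91.617 + 252.89 ≈ 377.7 mg.

380 mg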